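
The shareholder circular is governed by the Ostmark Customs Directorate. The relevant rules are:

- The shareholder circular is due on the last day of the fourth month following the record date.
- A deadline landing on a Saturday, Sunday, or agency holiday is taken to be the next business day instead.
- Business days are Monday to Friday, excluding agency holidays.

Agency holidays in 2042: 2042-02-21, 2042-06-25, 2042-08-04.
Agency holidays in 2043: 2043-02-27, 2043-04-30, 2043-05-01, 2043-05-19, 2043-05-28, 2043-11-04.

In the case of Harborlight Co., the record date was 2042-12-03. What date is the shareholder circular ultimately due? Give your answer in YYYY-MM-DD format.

4 months after 2042-12-03 is April 2043; that month ends on 2043-04-30.
2043-04-30 is a listed holiday; the next business day is 2043-05-04 (Monday).
Deadline: 2043-05-04.

2043-05-04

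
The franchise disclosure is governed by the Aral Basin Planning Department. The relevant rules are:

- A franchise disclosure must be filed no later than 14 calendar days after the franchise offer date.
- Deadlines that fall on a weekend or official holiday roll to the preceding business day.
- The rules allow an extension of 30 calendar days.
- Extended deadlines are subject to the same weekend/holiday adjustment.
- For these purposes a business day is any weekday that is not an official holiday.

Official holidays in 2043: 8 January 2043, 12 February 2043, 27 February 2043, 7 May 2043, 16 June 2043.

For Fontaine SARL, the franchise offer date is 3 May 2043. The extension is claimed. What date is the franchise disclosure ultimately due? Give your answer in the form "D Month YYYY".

12 June 2043

14 calendar days after 3 May 2043 is 17 May 2043.
17 May 2043 falls on a Sunday. Rolling to the preceding business day gives 15 May 2043, a Friday.
The 30-calendar-day extension moves the deadline from 15 May 2043 to 14 June 2043.
14 June 2043 is a Sunday; the preceding business day is 12 June 2043 (Friday).
So the filing is due 12 June 2043.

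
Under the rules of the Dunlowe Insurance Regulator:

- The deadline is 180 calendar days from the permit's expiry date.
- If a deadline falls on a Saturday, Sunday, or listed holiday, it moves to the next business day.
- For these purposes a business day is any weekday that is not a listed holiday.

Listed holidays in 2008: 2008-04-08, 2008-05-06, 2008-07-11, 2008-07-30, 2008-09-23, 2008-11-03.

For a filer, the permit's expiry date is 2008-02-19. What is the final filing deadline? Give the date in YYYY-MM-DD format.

Adding 180 calendar days to 2008-02-19 gives 2008-08-17.
2008-08-17 is a Sunday; the next business day is 2008-08-18 (Monday).
Deadline: 2008-08-18.

2008-08-18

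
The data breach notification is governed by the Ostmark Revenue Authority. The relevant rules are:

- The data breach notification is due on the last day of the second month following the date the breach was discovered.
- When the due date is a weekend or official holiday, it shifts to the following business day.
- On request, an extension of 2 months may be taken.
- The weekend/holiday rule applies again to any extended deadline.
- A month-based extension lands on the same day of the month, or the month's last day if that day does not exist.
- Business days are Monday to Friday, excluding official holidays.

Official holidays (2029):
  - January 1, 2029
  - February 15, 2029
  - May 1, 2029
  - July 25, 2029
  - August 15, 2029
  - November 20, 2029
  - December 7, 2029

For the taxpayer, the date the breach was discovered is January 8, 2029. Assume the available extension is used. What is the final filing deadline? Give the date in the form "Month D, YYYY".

June 4, 2029

2 months after January 8, 2029 is March 2029; that month ends on March 31, 2029.
March 31, 2029 is a Saturday; the next business day is April 2, 2029 (Monday).
Applying the 2 months extension: 2 months after April 2, 2029 is June 2, 2029.
June 2, 2029 falls on a Saturday. Rolling to the next business day gives June 4, 2029, a Monday.
The final due date is June 4, 2029.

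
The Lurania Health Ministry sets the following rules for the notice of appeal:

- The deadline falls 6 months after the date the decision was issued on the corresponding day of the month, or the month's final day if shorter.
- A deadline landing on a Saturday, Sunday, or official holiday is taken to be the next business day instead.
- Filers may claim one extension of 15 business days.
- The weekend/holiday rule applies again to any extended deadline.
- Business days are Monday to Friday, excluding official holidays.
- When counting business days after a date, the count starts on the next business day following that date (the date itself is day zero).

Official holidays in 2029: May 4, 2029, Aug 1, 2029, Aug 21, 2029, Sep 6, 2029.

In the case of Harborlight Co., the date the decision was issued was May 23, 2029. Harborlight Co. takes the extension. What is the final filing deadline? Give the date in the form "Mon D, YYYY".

6 months from May 23, 2029 is Nov 23, 2029.
Nov 23, 2029 (Friday) is already a business day.
The 15-business-day extension runs from Nov 23, 2029 to Dec 14, 2029.
Dec 14, 2029 (Friday) is already a business day.
So the filing is due Dec 14, 2029.

Dec 14, 2029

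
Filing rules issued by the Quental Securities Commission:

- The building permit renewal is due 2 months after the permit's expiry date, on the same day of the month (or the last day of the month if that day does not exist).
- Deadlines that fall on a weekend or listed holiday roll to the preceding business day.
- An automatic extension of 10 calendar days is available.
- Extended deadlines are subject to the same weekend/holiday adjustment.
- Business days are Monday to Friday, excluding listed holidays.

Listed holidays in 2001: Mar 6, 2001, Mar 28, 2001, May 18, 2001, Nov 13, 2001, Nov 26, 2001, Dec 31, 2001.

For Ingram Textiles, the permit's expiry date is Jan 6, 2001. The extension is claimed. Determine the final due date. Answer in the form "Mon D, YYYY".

Mar 15, 2001

2 months after Jan 6, 2001, on the same day of the month, is Mar 6, 2001.
Mar 6, 2001 falls on a listed holiday. Rolling to the preceding business day gives Mar 5, 2001, a Monday.
The 10-calendar-day extension moves the deadline from Mar 5, 2001 to Mar 15, 2001.
Mar 15, 2001 falls on a Thursday, which is a business day, so no adjustment is needed.
The final due date is Mar 15, 2001.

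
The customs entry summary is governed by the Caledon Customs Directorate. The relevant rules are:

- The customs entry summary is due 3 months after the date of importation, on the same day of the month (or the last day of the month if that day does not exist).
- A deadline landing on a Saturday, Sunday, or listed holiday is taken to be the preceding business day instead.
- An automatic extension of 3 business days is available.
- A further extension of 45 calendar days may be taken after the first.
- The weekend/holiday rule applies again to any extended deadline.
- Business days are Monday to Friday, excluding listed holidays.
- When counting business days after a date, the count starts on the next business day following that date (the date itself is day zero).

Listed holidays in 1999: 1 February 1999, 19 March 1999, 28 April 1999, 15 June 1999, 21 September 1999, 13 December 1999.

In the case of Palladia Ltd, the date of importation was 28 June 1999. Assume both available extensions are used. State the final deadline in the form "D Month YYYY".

15 November 1999

3 months from 28 June 1999 is 28 September 1999.
Since 28 September 1999 is a Tuesday and not a holiday, the date is unchanged.
Applying the 3-business-day extension: 3 business days after 28 September 1999 is 1 October 1999.
Since 1 October 1999 is a Friday and not a holiday, the date is unchanged.
Applying the 45-calendar-day extension: 1 October 1999 + 45 days = 15 November 1999.
15 November 1999 falls on a Monday, which is a business day, so no adjustment is needed.
Final deadline: 15 November 1999.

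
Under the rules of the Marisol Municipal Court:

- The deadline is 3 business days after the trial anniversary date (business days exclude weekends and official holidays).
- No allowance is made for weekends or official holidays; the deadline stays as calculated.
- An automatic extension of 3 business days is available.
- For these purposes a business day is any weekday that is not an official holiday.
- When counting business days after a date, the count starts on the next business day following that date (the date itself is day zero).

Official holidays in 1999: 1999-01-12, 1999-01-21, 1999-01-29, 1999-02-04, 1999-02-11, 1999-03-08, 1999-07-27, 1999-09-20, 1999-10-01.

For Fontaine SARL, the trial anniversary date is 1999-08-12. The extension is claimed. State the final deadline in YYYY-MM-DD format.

Starting the day after 1999-08-12 and counting 3 business days lands on 1999-08-17.
No adjustment is made for weekends or holidays, so 1999-08-17 stands.
The 3-business-day extension runs from 1999-08-17 to 1999-08-20.
1999-08-20 falls on a Friday. The rules make no weekend/holiday allowance, so it remains 1999-08-20.
Deadline: 1999-08-20.

1999-08-20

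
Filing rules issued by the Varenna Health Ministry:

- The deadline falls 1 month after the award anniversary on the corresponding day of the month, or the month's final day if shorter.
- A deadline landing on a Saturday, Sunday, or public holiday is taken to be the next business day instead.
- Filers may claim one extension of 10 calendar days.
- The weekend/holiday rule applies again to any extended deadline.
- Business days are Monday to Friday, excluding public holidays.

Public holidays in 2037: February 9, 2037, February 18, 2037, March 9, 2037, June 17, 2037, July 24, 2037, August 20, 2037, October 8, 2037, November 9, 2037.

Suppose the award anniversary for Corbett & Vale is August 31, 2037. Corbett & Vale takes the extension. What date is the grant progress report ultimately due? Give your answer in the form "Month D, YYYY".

October 12, 2037

1 month from August 31, 2037 is September 30, 2037 (day 31 does not exist in September, so the month's last day is used).
September 30, 2037 is a Wednesday and not a listed holiday, so it stands.
Add the 10 calendar-day extension to September 30, 2037: October 10, 2037.
October 10, 2037 is a Saturday; the next business day is October 12, 2037 (Monday).
Final deadline: October 12, 2037.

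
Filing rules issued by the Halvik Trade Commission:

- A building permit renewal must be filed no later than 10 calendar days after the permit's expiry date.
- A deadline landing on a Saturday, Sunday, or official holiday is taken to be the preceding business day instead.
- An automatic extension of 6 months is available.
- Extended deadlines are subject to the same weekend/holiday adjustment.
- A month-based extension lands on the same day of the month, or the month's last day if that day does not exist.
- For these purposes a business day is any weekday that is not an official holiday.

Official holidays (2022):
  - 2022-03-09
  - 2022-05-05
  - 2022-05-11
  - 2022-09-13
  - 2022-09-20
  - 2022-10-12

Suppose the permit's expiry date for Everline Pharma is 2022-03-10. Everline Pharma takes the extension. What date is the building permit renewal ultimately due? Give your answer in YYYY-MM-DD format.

Adding 10 calendar days to 2022-03-10 gives 2022-03-20.
Because 2022-03-20 is a Sunday, the deadline becomes 2022-03-18 (Friday).
Add 6 months to 2022-03-18: 2022-09-18.
Because 2022-09-18 is a Sunday, the deadline becomes 2022-09-16 (Friday).
Final deadline: 2022-09-16.

2022-09-16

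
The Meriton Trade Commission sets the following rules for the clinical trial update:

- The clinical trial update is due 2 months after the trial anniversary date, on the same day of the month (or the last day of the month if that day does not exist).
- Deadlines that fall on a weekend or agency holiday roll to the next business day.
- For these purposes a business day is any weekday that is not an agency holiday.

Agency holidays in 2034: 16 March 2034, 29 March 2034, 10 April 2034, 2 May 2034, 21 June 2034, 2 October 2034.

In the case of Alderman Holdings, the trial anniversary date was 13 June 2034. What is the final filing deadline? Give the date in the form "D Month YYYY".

14 August 2034

2 months from 13 June 2034 is 13 August 2034.
13 August 2034 is a Sunday, so it moves to the next business day, 14 August 2034 (Monday).
Final deadline: 14 August 2034.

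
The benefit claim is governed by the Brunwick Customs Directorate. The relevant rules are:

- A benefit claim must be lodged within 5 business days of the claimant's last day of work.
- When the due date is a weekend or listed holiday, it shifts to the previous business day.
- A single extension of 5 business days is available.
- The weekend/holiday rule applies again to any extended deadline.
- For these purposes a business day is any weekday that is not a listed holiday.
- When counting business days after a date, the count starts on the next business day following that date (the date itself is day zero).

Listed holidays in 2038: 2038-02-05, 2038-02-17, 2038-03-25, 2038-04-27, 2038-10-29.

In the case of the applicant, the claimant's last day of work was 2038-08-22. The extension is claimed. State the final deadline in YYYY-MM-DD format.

5 business days after 2038-08-22, excluding weekends and holidays, is 2038-08-27.
2038-08-27 (Friday) is already a business day.
Counting 5 further business days from 2038-08-27 reaches 2038-09-03.
2038-09-03 (Friday) is already a business day.
The final due date is 2038-09-03.

2038-09-03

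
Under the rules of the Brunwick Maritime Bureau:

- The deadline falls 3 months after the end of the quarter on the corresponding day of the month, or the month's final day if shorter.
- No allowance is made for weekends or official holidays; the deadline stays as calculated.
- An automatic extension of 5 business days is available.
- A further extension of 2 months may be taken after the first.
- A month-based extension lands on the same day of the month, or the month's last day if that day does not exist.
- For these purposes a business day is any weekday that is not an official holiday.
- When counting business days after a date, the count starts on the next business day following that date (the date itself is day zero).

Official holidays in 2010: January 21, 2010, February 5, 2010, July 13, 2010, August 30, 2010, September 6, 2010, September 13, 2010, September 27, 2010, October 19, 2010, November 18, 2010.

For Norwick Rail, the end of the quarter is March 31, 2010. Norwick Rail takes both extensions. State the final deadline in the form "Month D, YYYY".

September 7, 2010

3 months from March 31, 2010 is June 30, 2010 (day 31 does not exist in June, so the month's last day is used).
June 30, 2010 is a Wednesday; no weekend or holiday adjustment applies.
The 5-business-day extension runs from June 30, 2010 to July 7, 2010.
No adjustment is made for weekends or holidays, so July 7, 2010 stands.
Add 2 months to July 7, 2010: September 7, 2010.
No adjustment is made for weekends or holidays, so September 7, 2010 stands.
So the filing is due September 7, 2010.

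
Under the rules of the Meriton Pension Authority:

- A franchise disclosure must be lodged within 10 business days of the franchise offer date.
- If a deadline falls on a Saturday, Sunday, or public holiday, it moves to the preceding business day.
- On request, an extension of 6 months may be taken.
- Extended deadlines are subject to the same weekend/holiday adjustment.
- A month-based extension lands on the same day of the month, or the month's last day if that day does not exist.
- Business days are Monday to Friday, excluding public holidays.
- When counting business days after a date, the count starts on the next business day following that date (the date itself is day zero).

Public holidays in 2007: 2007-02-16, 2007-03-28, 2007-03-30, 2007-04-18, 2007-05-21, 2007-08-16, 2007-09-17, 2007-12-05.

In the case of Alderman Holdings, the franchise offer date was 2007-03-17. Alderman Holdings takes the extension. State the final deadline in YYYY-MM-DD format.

Starting the day after 2007-03-17 and counting 10 business days lands on 2007-04-03.
2007-04-03 is a Tuesday and not a listed holiday, so it stands.
Add 6 months to 2007-04-03: 2007-10-03.
2007-10-03 is a Wednesday and not a listed holiday, so it stands.
So the filing is due 2007-10-03.

2007-10-03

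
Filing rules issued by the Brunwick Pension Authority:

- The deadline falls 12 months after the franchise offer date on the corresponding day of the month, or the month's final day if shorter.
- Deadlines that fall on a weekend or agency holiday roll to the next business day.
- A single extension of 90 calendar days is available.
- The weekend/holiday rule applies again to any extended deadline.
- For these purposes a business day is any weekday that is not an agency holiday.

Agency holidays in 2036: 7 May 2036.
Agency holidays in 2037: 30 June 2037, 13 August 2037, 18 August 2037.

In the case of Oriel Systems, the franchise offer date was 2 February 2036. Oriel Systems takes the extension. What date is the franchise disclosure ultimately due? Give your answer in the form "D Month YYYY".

12 months after 2 February 2036, on the same day of the month, is 2 February 2037.
2 February 2037 is a Monday and not a listed holiday, so it stands.
Add the 90 calendar-day extension to 2 February 2037: 3 May 2037.
3 May 2037 falls on a Sunday. Rolling to the next business day gives 4 May 2037, a Monday.
Deadline: 4 May 2037.

4 May 2037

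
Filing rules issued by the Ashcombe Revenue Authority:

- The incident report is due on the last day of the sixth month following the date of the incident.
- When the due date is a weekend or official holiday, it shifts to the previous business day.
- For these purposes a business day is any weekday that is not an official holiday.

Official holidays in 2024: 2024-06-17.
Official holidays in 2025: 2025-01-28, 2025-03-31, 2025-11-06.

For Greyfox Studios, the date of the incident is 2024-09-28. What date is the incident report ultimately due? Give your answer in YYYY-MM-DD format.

2025-03-28

The sixth month after 2024-09-28 is March 2025, whose last day is 2025-03-31.
2025-03-31 is a listed holiday; the preceding business day is 2025-03-28 (Friday).
The final due date is 2025-03-28.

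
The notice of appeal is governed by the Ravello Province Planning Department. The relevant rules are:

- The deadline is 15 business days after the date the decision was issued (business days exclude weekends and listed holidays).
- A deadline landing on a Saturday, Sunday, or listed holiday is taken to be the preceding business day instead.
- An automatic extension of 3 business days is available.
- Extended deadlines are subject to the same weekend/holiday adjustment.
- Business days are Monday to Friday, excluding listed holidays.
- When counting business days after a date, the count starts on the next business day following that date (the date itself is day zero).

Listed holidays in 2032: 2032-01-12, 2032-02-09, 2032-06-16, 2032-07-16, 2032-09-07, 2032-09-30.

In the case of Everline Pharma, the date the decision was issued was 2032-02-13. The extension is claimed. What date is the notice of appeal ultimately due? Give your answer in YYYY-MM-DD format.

Starting the day after 2032-02-13 and counting 15 business days lands on 2032-03-05.
2032-03-05 is a Friday and not a listed holiday, so it stands.
The 3-business-day extension runs from 2032-03-05 to 2032-03-10.
Since 2032-03-10 is a Wednesday and not a holiday, the date is unchanged.
The final due date is 2032-03-10.

2032-03-10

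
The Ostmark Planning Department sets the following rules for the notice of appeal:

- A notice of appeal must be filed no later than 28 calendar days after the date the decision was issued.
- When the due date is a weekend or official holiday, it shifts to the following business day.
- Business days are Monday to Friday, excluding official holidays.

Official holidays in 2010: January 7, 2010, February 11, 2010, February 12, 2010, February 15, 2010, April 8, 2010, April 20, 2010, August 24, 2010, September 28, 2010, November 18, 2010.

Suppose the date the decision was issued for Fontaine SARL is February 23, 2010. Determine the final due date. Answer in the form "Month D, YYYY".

March 23, 2010

Adding 28 calendar days to February 23, 2010 gives March 23, 2010.
March 23, 2010 is a Tuesday and not a listed holiday, so it stands.
Final deadline: March 23, 2010.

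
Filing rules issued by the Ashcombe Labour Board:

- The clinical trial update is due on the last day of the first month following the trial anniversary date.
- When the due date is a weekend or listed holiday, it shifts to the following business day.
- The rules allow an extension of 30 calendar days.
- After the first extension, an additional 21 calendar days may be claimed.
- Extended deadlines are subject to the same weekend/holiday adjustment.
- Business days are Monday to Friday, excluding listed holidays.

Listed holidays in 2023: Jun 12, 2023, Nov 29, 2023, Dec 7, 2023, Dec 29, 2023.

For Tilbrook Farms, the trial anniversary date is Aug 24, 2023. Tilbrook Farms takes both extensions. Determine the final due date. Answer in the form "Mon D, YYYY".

Nov 22, 2023

1 month after Aug 24, 2023 falls in September 2023; the last day of that month is Sep 30, 2023.
Sep 30, 2023 falls on a Saturday. Rolling to the next business day gives Oct 2, 2023, a Monday.
With the 30-day extension, Oct 2, 2023 becomes Nov 1, 2023.
Nov 1, 2023 (Wednesday) is already a business day.
With the 21-day extension, Nov 1, 2023 becomes Nov 22, 2023.
Nov 22, 2023 falls on a Wednesday, which is a business day, so no adjustment is needed.
So the filing is due Nov 22, 2023.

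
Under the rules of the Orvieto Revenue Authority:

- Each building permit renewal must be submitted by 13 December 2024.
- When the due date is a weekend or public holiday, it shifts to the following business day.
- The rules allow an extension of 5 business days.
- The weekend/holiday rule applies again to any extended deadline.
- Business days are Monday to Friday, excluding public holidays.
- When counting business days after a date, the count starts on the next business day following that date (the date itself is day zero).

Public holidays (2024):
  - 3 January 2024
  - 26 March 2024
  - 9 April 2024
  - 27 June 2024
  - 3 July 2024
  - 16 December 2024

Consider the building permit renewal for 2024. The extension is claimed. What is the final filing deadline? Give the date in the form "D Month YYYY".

23 December 2024

The statutory due date is 13 December 2024.
13 December 2024 is a Friday and not a listed holiday, so it stands.
Counting 5 further business days from 13 December 2024 reaches 23 December 2024.
23 December 2024 (Monday) is already a business day.
The final due date is 23 December 2024.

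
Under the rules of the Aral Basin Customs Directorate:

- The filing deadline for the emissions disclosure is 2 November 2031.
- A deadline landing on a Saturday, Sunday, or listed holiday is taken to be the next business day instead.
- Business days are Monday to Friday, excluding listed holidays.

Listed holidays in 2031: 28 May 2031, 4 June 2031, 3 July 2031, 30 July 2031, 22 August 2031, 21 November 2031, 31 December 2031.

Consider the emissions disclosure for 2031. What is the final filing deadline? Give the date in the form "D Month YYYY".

Start from the fixed due date, 2 November 2031.
2 November 2031 is a Sunday; the next business day is 3 November 2031 (Monday).
Deadline: 3 November 2031.

3 November 2031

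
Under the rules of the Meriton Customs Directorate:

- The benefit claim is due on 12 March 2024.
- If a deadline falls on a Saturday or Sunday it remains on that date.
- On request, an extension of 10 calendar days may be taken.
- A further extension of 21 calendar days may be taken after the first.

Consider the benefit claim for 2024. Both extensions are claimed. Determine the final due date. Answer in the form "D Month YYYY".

The stated deadline is 12 March 2024.
12 March 2024 is a Tuesday; no weekend or holiday adjustment applies.
The 10-calendar-day extension moves the deadline from 12 March 2024 to 22 March 2024.
22 March 2024 is a Friday; no weekend or holiday adjustment applies.
Applying the 21-calendar-day extension: 22 March 2024 + 21 days = 12 April 2024.
12 April 2024 is a Friday; no weekend or holiday adjustment applies.
Deadline: 12 April 2024.

12 April 2024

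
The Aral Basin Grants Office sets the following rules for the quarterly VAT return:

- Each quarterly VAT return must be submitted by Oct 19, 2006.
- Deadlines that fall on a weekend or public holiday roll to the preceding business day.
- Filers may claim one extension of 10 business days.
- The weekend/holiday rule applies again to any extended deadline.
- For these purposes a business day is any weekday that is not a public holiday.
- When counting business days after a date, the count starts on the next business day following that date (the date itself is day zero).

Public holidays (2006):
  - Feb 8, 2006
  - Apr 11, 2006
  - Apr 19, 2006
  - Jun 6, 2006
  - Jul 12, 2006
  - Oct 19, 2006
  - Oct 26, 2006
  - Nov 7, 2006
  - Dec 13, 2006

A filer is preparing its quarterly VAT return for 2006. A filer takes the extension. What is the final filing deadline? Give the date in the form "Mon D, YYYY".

Start from the fixed due date, Oct 19, 2006.
Oct 19, 2006 falls on a listed holiday. Rolling to the preceding business day gives Oct 18, 2006, a Wednesday.
The 10-business-day extension runs from Oct 18, 2006 to Nov 3, 2006.
Nov 3, 2006 falls on a Friday, which is a business day, so no adjustment is needed.
Deadline: Nov 3, 2006.

Nov 3, 2006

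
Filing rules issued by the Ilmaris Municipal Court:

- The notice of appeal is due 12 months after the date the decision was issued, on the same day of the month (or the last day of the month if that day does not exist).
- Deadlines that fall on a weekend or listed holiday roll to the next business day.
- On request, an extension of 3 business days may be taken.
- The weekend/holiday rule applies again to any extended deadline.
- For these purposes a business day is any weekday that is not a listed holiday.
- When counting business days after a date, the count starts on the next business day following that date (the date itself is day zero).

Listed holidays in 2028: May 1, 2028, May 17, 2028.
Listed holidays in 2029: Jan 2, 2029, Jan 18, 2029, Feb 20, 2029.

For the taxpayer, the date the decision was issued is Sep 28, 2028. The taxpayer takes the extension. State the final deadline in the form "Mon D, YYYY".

Oct 3, 2029

12 months after Sep 28, 2028, on the same day of the month, is Sep 28, 2029.
Sep 28, 2029 (Friday) is already a business day.
The 3-business-day extension runs from Sep 28, 2029 to Oct 3, 2029.
Oct 3, 2029 (Wednesday) is already a business day.
Final deadline: Oct 3, 2029.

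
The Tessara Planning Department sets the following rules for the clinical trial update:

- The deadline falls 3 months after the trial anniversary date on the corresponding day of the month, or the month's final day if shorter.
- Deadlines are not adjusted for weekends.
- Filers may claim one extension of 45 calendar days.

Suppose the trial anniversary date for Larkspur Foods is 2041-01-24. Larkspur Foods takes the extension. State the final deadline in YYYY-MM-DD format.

Moving 3 months forward from 2041-01-24 on the corresponding day gives 2041-04-24.
No adjustment is made for weekends or holidays, so 2041-04-24 stands.
With the 45-day extension, 2041-04-24 becomes 2041-06-08.
2041-06-08 is a Saturday; no weekend or holiday adjustment applies.
Deadline: 2041-06-08.

2041-06-08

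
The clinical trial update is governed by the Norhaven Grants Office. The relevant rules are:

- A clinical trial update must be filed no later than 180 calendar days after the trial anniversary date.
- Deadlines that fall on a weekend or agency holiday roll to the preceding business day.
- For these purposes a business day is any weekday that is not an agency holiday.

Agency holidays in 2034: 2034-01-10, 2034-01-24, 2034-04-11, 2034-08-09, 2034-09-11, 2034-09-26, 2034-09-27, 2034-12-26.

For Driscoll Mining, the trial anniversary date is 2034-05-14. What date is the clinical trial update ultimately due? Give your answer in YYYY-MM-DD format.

Adding 180 calendar days to 2034-05-14 gives 2034-11-10.
Since 2034-11-10 is a Friday and not a holiday, the date is unchanged.
Final deadline: 2034-11-10.

2034-11-10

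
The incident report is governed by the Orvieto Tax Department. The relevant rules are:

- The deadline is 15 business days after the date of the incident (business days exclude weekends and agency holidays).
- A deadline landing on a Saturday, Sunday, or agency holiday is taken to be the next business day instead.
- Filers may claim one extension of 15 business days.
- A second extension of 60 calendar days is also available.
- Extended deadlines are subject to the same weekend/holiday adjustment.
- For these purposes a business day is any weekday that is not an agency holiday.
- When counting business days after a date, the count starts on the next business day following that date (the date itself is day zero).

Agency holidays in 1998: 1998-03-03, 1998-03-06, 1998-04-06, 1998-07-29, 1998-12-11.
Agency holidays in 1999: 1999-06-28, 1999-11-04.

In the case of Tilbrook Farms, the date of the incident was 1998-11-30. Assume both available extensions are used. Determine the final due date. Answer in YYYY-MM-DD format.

1999-03-15

Starting the day after 1998-11-30 and counting 15 business days lands on 1998-12-22.
Since 1998-12-22 is a Tuesday and not a holiday, the date is unchanged.
Applying the 15-business-day extension: 15 business days after 1998-12-22 is 1999-01-12.
1999-01-12 is a Tuesday and not a listed holiday, so it stands.
Applying the 60-calendar-day extension: 1999-01-12 + 60 days = 1999-03-13.
1999-03-13 falls on a Saturday. Rolling to the next business day gives 1999-03-15, a Monday.
So the filing is due 1999-03-15.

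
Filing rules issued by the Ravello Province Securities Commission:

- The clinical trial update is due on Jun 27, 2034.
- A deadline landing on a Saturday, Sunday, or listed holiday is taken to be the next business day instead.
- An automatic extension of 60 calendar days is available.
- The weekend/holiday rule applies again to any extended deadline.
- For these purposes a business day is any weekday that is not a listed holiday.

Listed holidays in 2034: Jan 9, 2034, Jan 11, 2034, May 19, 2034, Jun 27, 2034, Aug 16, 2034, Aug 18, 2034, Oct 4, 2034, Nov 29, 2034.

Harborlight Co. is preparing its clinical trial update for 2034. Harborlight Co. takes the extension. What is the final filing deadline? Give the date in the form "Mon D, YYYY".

Aug 28, 2034

The stated deadline is Jun 27, 2034.
Because Jun 27, 2034 is a listed holiday, the deadline becomes Jun 28, 2034 (Wednesday).
The 60-calendar-day extension moves the deadline from Jun 28, 2034 to Aug 27, 2034.
Aug 27, 2034 is a Sunday; the next business day is Aug 28, 2034 (Monday).
The final due date is Aug 28, 2034.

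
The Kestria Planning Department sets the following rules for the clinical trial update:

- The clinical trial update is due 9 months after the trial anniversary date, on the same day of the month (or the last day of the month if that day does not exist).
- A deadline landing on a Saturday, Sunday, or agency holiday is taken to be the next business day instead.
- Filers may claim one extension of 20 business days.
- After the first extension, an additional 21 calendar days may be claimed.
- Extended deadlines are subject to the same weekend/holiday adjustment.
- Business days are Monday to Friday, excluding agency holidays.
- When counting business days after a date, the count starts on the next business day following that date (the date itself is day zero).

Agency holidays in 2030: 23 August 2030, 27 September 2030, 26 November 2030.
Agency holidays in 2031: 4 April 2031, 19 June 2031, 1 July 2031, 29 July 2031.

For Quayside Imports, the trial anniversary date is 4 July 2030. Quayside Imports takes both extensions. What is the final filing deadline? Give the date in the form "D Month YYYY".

Moving 9 months forward from 4 July 2030 on the corresponding day gives 4 April 2031.
Because 4 April 2031 is a listed holiday, the deadline becomes 7 April 2031 (Monday).
Counting 20 further business days from 7 April 2031 reaches 5 May 2031.
5 May 2031 falls on a Monday, which is a business day, so no adjustment is needed.
Add the 21 calendar-day extension to 5 May 2031: 26 May 2031.
26 May 2031 falls on a Monday, which is a business day, so no adjustment is needed.
Deadline: 26 May 2031.

26 May 2031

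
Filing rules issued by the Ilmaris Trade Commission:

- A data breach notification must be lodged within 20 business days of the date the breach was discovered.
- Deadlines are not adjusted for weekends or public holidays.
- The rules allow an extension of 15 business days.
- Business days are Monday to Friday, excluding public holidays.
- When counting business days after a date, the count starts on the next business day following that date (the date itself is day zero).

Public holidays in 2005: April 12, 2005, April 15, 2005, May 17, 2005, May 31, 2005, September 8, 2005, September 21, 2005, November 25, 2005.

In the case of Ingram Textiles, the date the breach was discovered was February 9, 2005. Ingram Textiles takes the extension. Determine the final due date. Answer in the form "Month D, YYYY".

Counting 20 business days after February 9, 2005 (skipping weekends and listed holidays) reaches March 9, 2005.
March 9, 2005 falls on a Wednesday. The rules make no weekend/holiday allowance, so it remains March 9, 2005.
The 15-business-day extension runs from March 9, 2005 to March 30, 2005.
March 30, 2005 falls on a Wednesday. The rules make no weekend/holiday allowance, so it remains March 30, 2005.
So the filing is due March 30, 2005.

March 30, 2005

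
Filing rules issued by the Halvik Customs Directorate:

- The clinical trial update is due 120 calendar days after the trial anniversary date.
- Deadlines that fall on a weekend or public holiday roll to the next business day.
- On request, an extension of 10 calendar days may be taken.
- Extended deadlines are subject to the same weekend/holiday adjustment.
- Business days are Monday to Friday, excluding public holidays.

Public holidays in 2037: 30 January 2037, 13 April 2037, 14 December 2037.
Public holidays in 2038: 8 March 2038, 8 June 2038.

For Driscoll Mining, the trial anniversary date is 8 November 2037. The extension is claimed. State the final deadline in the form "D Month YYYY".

120 calendar days after 8 November 2037 is 8 March 2038.
8 March 2038 is a listed holiday, so it moves to the next business day, 9 March 2038 (Tuesday).
Add the 10 calendar-day extension to 9 March 2038: 19 March 2038.
19 March 2038 is a Friday and not a listed holiday, so it stands.
Final deadline: 19 March 2038.

19 March 2038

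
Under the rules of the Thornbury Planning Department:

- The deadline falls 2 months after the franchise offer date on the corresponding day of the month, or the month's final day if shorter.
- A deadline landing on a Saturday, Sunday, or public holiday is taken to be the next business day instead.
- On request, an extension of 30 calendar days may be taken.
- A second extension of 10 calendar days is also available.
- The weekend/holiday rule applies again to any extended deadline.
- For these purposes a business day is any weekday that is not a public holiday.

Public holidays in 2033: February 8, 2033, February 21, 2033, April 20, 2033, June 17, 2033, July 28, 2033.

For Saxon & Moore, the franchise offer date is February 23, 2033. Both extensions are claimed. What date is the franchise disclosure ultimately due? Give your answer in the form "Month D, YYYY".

Moving 2 months forward from February 23, 2033 on the corresponding day gives April 23, 2033.
April 23, 2033 is a Saturday; the next business day is April 25, 2033 (Monday).
Add the 30 calendar-day extension to April 25, 2033: May 25, 2033.
May 25, 2033 falls on a Wednesday, which is a business day, so no adjustment is needed.
Applying the 10-calendar-day extension: May 25, 2033 + 10 days = June 4, 2033.
Because June 4, 2033 is a Saturday, the deadline becomes June 6, 2033 (Monday).
So the filing is due June 6, 2033.

June 6, 2033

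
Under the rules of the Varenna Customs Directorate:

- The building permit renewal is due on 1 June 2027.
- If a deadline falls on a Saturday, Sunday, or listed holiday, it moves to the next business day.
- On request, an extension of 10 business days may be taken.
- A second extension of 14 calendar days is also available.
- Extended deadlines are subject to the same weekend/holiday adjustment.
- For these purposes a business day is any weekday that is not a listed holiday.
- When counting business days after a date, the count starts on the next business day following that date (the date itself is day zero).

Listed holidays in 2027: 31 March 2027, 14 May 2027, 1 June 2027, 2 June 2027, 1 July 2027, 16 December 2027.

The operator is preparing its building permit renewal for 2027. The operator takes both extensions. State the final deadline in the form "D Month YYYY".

Start from the fixed due date, 1 June 2027.
Because 1 June 2027 is a listed holiday, the deadline becomes 3 June 2027 (Thursday).
Applying the 10-business-day extension: 10 business days after 3 June 2027 is 17 June 2027.
17 June 2027 falls on a Thursday, which is a business day, so no adjustment is needed.
Add the 14 calendar-day extension to 17 June 2027: 1 July 2027.
Because 1 July 2027 is a listed holiday, the deadline becomes 2 July 2027 (Friday).
So the filing is due 2 July 2027.

2 July 2027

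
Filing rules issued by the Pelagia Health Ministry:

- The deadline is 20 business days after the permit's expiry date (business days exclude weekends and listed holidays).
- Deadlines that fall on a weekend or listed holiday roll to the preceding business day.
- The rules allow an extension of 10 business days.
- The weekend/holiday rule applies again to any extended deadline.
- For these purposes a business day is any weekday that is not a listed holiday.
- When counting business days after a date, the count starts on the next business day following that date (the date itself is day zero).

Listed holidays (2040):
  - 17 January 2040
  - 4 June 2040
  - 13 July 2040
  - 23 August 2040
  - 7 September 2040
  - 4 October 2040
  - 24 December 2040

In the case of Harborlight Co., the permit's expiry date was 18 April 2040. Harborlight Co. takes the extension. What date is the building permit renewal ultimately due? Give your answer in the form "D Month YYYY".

Counting 20 business days after 18 April 2040 (skipping weekends and listed holidays) reaches 16 May 2040.
16 May 2040 is a Wednesday and not a listed holiday, so it stands.
Applying the 10-business-day extension: 10 business days after 16 May 2040 is 30 May 2040.
Since 30 May 2040 is a Wednesday and not a holiday, the date is unchanged.
So the filing is due 30 May 2040.

30 May 2040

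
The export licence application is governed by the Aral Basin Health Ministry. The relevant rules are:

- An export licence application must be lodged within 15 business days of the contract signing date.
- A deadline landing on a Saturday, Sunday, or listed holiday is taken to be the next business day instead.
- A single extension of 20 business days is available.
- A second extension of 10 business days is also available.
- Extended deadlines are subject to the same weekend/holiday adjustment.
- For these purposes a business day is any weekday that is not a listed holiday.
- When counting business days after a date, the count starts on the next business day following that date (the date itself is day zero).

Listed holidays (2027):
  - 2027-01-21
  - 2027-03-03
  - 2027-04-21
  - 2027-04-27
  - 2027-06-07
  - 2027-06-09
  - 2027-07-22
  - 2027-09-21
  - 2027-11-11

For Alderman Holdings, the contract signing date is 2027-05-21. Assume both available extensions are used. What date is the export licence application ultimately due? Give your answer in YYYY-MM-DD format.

Starting the day after 2027-05-21 and counting 15 business days lands on 2027-06-15.
Since 2027-06-15 is a Tuesday and not a holiday, the date is unchanged.
Applying the 20-business-day extension: 20 business days after 2027-06-15 is 2027-07-13.
2027-07-13 falls on a Tuesday, which is a business day, so no adjustment is needed.
Counting 10 further business days from 2027-07-13 reaches 2027-07-28.
2027-07-28 is a Wednesday and not a listed holiday, so it stands.
The final due date is 2027-07-28.

2027-07-28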